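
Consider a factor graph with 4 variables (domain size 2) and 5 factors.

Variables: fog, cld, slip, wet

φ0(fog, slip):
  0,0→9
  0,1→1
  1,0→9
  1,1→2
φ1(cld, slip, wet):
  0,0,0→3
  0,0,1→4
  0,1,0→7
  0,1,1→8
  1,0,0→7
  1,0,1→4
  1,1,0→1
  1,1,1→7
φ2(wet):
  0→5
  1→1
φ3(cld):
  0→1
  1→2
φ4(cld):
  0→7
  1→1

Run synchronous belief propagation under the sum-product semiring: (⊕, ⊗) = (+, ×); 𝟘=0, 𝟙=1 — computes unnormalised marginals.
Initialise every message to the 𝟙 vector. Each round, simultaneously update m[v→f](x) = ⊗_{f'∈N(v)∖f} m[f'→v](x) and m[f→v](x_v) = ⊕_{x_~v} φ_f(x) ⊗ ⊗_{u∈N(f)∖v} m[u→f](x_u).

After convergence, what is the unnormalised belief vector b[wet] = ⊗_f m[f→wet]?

init: all messages = 𝟙 over 2 values
r1 m[φ0→fog] = [10, 11]
r1 m[φ0→slip] = [18, 3]
r1 m[φ1→cld] = [22, 19]
r1 m[φ1→slip] = [18, 23]
r1 m[φ1→wet] = [18, 23]
r1 m[φ2→wet] = [5, 1]
r1 m[φ3→cld] = [1, 2]
r1 m[φ4→cld] = [7, 1]
r1 m[fog→φ0] = [1, 1]
r1 m[cld→φ1] = [1, 1]
r1 m[cld→φ3] = [1, 1]
r1 m[cld→φ4] = [1, 1]
r1 m[slip→φ0] = [1, 1]
r1 m[slip→φ1] = [1, 1]
r1 m[wet→φ1] = [1, 1]
r1 m[wet→φ2] = [1, 1]
r2 m[φ0→fog] = [10, 11]
r2 m[φ0→slip] = [18, 3]
r2 m[φ1→cld] = [22, 19]
r2 m[φ1→slip] = [18, 23]
r2 m[φ1→wet] = [18, 23]
r2 m[φ2→wet] = [5, 1]
r2 m[φ3→cld] = [1, 2]
r2 m[φ4→cld] = [7, 1]
r2 m[fog→φ0] = [1, 1]
r2 m[cld→φ1] = [7, 2]
r2 m[cld→φ3] = [154, 19]
r2 m[cld→φ4] = [22, 38]
r2 m[slip→φ0] = [18, 23]
r2 m[slip→φ1] = [18, 3]
r2 m[wet→φ1] = [5, 1]
r2 m[wet→φ2] = [18, 23]
r3 m[φ0→fog] = [185, 208]
r3 m[φ0→slip] = [18, 3]
r3 m[φ1→cld] = [471, 738]
r3 m[φ1→slip] = [211, 325]
r3 m[φ1→wet] = [783, 858]
r3 m[φ2→wet] = [5, 1]
r3 m[φ3→cld] = [1, 2]
r3 m[φ4→cld] = [7, 1]
r3 m[fog→φ0] = [1, 1]
r3 m[cld→φ1] = [7, 2]
r3 m[cld→φ3] = [154, 19]
r3 m[cld→φ4] = [22, 38]
r3 m[slip→φ0] = [18, 23]
r3 m[slip→φ1] = [18, 3]
r3 m[wet→φ1] = [5, 1]
r3 m[wet→φ2] = [18, 23]
r4 m[φ0→fog] = [185, 208]
r4 m[φ0→slip] = [18, 3]
r4 m[φ1→cld] = [471, 738]
r4 m[φ1→slip] = [211, 325]
r4 m[φ1→wet] = [783, 858]
r4 m[φ2→wet] = [5, 1]
r4 m[φ3→cld] = [1, 2]
r4 m[φ4→cld] = [7, 1]
r4 m[fog→φ0] = [1, 1]
r4 m[cld→φ1] = [7, 2]
r4 m[cld→φ3] = [3297, 738]
r4 m[cld→φ4] = [471, 1476]
r4 m[slip→φ0] = [211, 325]
r4 m[slip→φ1] = [18, 3]
r4 m[wet→φ1] = [5, 1]
r4 m[wet→φ2] = [783, 858]
r5 m[φ0→fog] = [2224, 2549]
r5 m[φ0→slip] = [18, 3]
r5 m[φ1→cld] = [471, 738]
r5 m[φ1→slip] = [211, 325]
r5 m[φ1→wet] = [783, 858]
r5 m[φ2→wet] = [5, 1]
r5 m[φ3→cld] = [1, 2]
r5 m[φ4→cld] = [7, 1]
r5 m[fog→φ0] = [1, 1]
r5 m[cld→φ1] = [7, 2]
r5 m[cld→φ3] = [3297, 738]
r5 m[cld→φ4] = [471, 1476]
r5 m[slip→φ0] = [211, 325]
r5 m[slip→φ1] = [18, 3]
r5 m[wet→φ1] = [5, 1]
r5 m[wet→φ2] = [783, 858]
r6 m[φ0→fog] = [2224, 2549]
r6 m[φ0→slip] = [18, 3]
r6 m[φ1→cld] = [471, 738]
r6 m[φ1→slip] = [211, 325]
r6 m[φ1→wet] = [783, 858]
r6 m[φ2→wet] = [5, 1]
r6 m[φ3→cld] = [1, 2]
r6 m[φ4→cld] = [7, 1]
r6 m[fog→φ0] = [1, 1]
r6 m[cld→φ1] = [7, 2]
r6 m[cld→φ3] = [3297, 738]
r6 m[cld→φ4] = [471, 1476]
r6 m[slip→φ0] = [211, 325]
r6 m[slip→φ1] = [18, 3]
r6 m[wet→φ1] = [5, 1]
r6 m[wet→φ2] = [783, 858]
fixed point reached at round 6
b[wet] = ⊗ incoming = [3915, 858]

b[wet] = [3915, 858]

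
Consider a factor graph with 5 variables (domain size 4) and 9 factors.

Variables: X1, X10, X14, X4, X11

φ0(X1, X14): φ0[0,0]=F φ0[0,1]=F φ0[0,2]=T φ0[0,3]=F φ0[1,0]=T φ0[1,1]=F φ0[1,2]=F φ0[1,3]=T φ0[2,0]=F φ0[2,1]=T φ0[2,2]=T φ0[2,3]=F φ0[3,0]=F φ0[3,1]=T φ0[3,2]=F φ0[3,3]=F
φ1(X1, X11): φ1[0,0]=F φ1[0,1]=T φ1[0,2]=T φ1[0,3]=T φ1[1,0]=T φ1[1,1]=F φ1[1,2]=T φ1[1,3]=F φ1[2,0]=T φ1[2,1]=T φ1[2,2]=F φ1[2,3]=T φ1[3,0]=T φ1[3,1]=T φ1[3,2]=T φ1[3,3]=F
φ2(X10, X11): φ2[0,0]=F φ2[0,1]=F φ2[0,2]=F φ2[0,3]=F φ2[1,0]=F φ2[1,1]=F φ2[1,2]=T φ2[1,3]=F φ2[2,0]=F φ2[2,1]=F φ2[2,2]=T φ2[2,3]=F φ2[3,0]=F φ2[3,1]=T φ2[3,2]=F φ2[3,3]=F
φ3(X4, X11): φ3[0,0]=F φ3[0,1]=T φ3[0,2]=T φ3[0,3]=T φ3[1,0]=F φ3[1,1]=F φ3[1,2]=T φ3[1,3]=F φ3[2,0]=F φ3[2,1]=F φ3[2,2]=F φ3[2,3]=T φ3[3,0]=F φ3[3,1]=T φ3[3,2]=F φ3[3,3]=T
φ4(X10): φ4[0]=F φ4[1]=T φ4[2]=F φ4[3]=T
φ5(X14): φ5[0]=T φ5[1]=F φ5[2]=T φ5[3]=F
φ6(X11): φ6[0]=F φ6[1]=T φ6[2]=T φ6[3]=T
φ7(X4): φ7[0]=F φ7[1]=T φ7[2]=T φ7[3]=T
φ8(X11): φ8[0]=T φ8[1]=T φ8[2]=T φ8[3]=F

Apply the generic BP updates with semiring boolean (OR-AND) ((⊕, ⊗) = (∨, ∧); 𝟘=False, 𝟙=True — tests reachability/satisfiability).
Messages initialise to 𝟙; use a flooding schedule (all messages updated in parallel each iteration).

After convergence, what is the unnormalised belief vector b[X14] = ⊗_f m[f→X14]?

b[X14] = [T, F, T, F]

init: all messages = 𝟙 over 4 values
r1 m[φ0→X1] = [T, T, T, T]
r1 m[φ0→X14] = [T, T, T, T]
r1 m[φ1→X1] = [T, T, T, T]
r1 m[φ1→X11] = [T, T, T, T]
r1 m[φ2→X10] = [F, T, T, T]
r1 m[φ2→X11] = [F, T, T, F]
r1 m[φ3→X4] = [T, T, T, T]
r1 m[φ3→X11] = [F, T, T, T]
r1 m[φ4→X10] = [F, T, F, T]
r1 m[φ5→X14] = [T, F, T, F]
r1 m[φ6→X11] = [F, T, T, T]
r1 m[φ7→X4] = [F, T, T, T]
r1 m[φ8→X11] = [T, T, T, F]
r1 m[X1→φ0] = [T, T, T, T]
r1 m[X1→φ1] = [T, T, T, T]
r1 m[X10→φ2] = [T, T, T, T]
r1 m[X10→φ4] = [T, T, T, T]
r1 m[X14→φ0] = [T, T, T, T]
r1 m[X14→φ5] = [T, T, T, T]
r1 m[X4→φ3] = [T, T, T, T]
r1 m[X4→φ7] = [T, T, T, T]
r1 m[X11→φ1] = [T, T, T, T]
r1 m[X11→φ2] = [T, T, T, T]
r1 m[X11→φ3] = [T, T, T, T]
r1 m[X11→φ6] = [T, T, T, T]
r1 m[X11→φ8] = [T, T, T, T]
r2 m[φ0→X1] = [T, T, T, T]
r2 m[φ0→X14] = [T, T, T, T]
r2 m[φ1→X1] = [T, T, T, T]
r2 m[φ1→X11] = [T, T, T, T]
r2 m[φ2→X10] = [F, T, T, T]
r2 m[φ2→X11] = [F, T, T, F]
r2 m[φ3→X4] = [T, T, T, T]
r2 m[φ3→X11] = [F, T, T, T]
r2 m[φ4→X10] = [F, T, F, T]
r2 m[φ5→X14] = [T, F, T, F]
r2 m[φ6→X11] = [F, T, T, T]
r2 m[φ7→X4] = [F, T, T, T]
r2 m[φ8→X11] = [T, T, T, F]
r2 m[X1→φ0] = [T, T, T, T]
r2 m[X1→φ1] = [T, T, T, T]
r2 m[X10→φ2] = [F, T, F, T]
r2 m[X10→φ4] = [F, T, T, T]
r2 m[X14→φ0] = [T, F, T, F]
r2 m[X14→φ5] = [T, T, T, T]
r2 m[X4→φ3] = [F, T, T, T]
r2 m[X4→φ7] = [T, T, T, T]
r2 m[X11→φ1] = [F, T, T, F]
r2 m[X11→φ2] = [F, T, T, F]
r2 m[X11→φ3] = [F, T, T, F]
r2 m[X11→φ6] = [F, T, T, F]
r2 m[X11→φ8] = [F, T, T, F]
r3 m[φ0→X1] = [T, T, T, F]
r3 m[φ0→X14] = [T, T, T, T]
r3 m[φ1→X1] = [T, T, T, T]
r3 m[φ1→X11] = [T, T, T, T]
r3 m[φ2→X10] = [F, T, T, T]
r3 m[φ2→X11] = [F, T, T, F]
r3 m[φ3→X4] = [T, T, F, T]
r3 m[φ3→X11] = [F, T, T, T]
r3 m[φ4→X10] = [F, T, F, T]
r3 m[φ5→X14] = [T, F, T, F]
r3 m[φ6→X11] = [F, T, T, T]
r3 m[φ7→X4] = [F, T, T, T]
r3 m[φ8→X11] = [T, T, T, F]
r3 m[X1→φ0] = [T, T, T, T]
r3 m[X1→φ1] = [T, T, T, T]
r3 m[X10→φ2] = [F, T, F, T]
r3 m[X10→φ4] = [F, T, T, T]
r3 m[X14→φ0] = [T, F, T, F]
r3 m[X14→φ5] = [T, T, T, T]
r3 m[X4→φ3] = [F, T, T, T]
r3 m[X4→φ7] = [T, T, T, T]
r3 m[X11→φ1] = [F, T, T, F]
r3 m[X11→φ2] = [F, T, T, F]
r3 m[X11→φ3] = [F, T, T, F]
r3 m[X11→φ6] = [F, T, T, F]
r3 m[X11→φ8] = [F, T, T, F]
r4 m[φ0→X1] = [T, T, T, F]
r4 m[φ0→X14] = [T, T, T, T]
r4 m[φ1→X1] = [T, T, T, T]
r4 m[φ1→X11] = [T, T, T, T]
r4 m[φ2→X10] = [F, T, T, T]
r4 m[φ2→X11] = [F, T, T, F]
r4 m[φ3→X4] = [T, T, F, T]
r4 m[φ3→X11] = [F, T, T, T]
r4 m[φ4→X10] = [F, T, F, T]
r4 m[φ5→X14] = [T, F, T, F]
r4 m[φ6→X11] = [F, T, T, T]
r4 m[φ7→X4] = [F, T, T, T]
r4 m[φ8→X11] = [T, T, T, F]
r4 m[X1→φ0] = [T, T, T, T]
r4 m[X1→φ1] = [T, T, T, F]
r4 m[X10→φ2] = [F, T, F, T]
r4 m[X10→φ4] = [F, T, T, T]
r4 m[X14→φ0] = [T, F, T, F]
r4 m[X14→φ5] = [T, T, T, T]
r4 m[X4→φ3] = [F, T, T, T]
r4 m[X4→φ7] = [T, T, F, T]
r4 m[X11→φ1] = [F, T, T, F]
r4 m[X11→φ2] = [F, T, T, F]
r4 m[X11→φ3] = [F, T, T, F]
r4 m[X11→φ6] = [F, T, T, F]
r4 m[X11→φ8] = [F, T, T, F]
r5 m[φ0→X1] = [T, T, T, F]
r5 m[φ0→X14] = [T, T, T, T]
r5 m[φ1→X1] = [T, T, T, T]
r5 m[φ1→X11] = [T, T, T, T]
r5 m[φ2→X10] = [F, T, T, T]
r5 m[φ2→X11] = [F, T, T, F]
r5 m[φ3→X4] = [T, T, F, T]
r5 m[φ3→X11] = [F, T, T, T]
r5 m[φ4→X10] = [F, T, F, T]
r5 m[φ5→X14] = [T, F, T, F]
r5 m[φ6→X11] = [F, T, T, T]
r5 m[φ7→X4] = [F, T, T, T]
r5 m[φ8→X11] = [T, T, T, F]
r5 m[X1→φ0] = [T, T, T, T]
r5 m[X1→φ1] = [T, T, T, F]
r5 m[X10→φ2] = [F, T, F, T]
r5 m[X10→φ4] = [F, T, T, T]
r5 m[X14→φ0] = [T, F, T, F]
r5 m[X14→φ5] = [T, T, T, T]
r5 m[X4→φ3] = [F, T, T, T]
r5 m[X4→φ7] = [T, T, F, T]
r5 m[X11→φ1] = [F, T, T, F]
r5 m[X11→φ2] = [F, T, T, F]
r5 m[X11→φ3] = [F, T, T, F]
r5 m[X11→φ6] = [F, T, T, F]
r5 m[X11→φ8] = [F, T, T, F]
fixed point reached at round 5
b[X14] = ⊗ incoming = [T, F, T, F]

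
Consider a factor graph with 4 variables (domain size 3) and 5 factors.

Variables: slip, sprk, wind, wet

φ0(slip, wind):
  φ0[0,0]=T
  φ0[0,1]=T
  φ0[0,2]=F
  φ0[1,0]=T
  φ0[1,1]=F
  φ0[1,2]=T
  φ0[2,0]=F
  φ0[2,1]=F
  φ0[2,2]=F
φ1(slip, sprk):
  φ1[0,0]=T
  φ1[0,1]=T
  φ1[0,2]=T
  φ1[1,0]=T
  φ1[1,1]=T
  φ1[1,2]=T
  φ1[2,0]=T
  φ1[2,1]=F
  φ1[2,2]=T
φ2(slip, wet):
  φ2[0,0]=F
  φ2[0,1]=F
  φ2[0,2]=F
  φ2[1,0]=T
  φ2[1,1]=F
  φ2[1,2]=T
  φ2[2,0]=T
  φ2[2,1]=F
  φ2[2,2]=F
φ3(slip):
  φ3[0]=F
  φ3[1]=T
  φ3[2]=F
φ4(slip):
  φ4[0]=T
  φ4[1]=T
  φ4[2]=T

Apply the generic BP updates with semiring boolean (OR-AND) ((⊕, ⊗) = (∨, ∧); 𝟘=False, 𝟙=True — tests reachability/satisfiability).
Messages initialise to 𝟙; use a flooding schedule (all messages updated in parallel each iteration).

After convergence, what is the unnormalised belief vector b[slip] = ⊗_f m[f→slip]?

init: all messages = 𝟙 over 3 values
r1 m[φ0→slip] = [T, T, F]
r1 m[φ0→wind] = [T, T, T]
r1 m[φ1→slip] = [T, T, T]
r1 m[φ1→sprk] = [T, T, T]
r1 m[φ2→slip] = [F, T, T]
r1 m[φ2→wet] = [T, F, T]
r1 m[φ3→slip] = [F, T, F]
r1 m[φ4→slip] = [T, T, T]
r1 m[slip→φ0] = [T, T, T]
r1 m[slip→φ1] = [T, T, T]
r1 m[slip→φ2] = [T, T, T]
r1 m[slip→φ3] = [T, T, T]
r1 m[slip→φ4] = [T, T, T]
r1 m[sprk→φ1] = [T, T, T]
r1 m[wind→φ0] = [T, T, T]
r1 m[wet→φ2] = [T, T, T]
r2 m[φ0→slip] = [T, T, F]
r2 m[φ0→wind] = [T, T, T]
r2 m[φ1→slip] = [T, T, T]
r2 m[φ1→sprk] = [T, T, T]
r2 m[φ2→slip] = [F, T, T]
r2 m[φ2→wet] = [T, F, T]
r2 m[φ3→slip] = [F, T, F]
r2 m[φ4→slip] = [T, T, T]
r2 m[slip→φ0] = [F, T, F]
r2 m[slip→φ1] = [F, T, F]
r2 m[slip→φ2] = [F, T, F]
r2 m[slip→φ3] = [F, T, F]
r2 m[slip→φ4] = [F, T, F]
r2 m[sprk→φ1] = [T, T, T]
r2 m[wind→φ0] = [T, T, T]
r2 m[wet→φ2] = [T, T, T]
r3 m[φ0→slip] = [T, T, F]
r3 m[φ0→wind] = [T, F, T]
r3 m[φ1→slip] = [T, T, T]
r3 m[φ1→sprk] = [T, T, T]
r3 m[φ2→slip] = [F, T, T]
r3 m[φ2→wet] = [T, F, T]
r3 m[φ3→slip] = [F, T, F]
r3 m[φ4→slip] = [T, T, T]
r3 m[slip→φ0] = [F, T, F]
r3 m[slip→φ1] = [F, T, F]
r3 m[slip→φ2] = [F, T, F]
r3 m[slip→φ3] = [F, T, F]
r3 m[slip→φ4] = [F, T, F]
r3 m[sprk→φ1] = [T, T, T]
r3 m[wind→φ0] = [T, T, T]
r3 m[wet→φ2] = [T, T, T]
r4 m[φ0→slip] = [T, T, F]
r4 m[φ0→wind] = [T, F, T]
r4 m[φ1→slip] = [T, T, T]
r4 m[φ1→sprk] = [T, T, T]
r4 m[φ2→slip] = [F, T, T]
r4 m[φ2→wet] = [T, F, T]
r4 m[φ3→slip] = [F, T, F]
r4 m[φ4→slip] = [T, T, T]
r4 m[slip→φ0] = [F, T, F]
r4 m[slip→φ1] = [F, T, F]
r4 m[slip→φ2] = [F, T, F]
r4 m[slip→φ3] = [F, T, F]
r4 m[slip→φ4] = [F, T, F]
r4 m[sprk→φ1] = [T, T, T]
r4 m[wind→φ0] = [T, T, T]
r4 m[wet→φ2] = [T, T, T]
fixed point reached at round 4
b[slip] = ⊗ incoming = [F, T, F]

b[slip] = [F, T, F]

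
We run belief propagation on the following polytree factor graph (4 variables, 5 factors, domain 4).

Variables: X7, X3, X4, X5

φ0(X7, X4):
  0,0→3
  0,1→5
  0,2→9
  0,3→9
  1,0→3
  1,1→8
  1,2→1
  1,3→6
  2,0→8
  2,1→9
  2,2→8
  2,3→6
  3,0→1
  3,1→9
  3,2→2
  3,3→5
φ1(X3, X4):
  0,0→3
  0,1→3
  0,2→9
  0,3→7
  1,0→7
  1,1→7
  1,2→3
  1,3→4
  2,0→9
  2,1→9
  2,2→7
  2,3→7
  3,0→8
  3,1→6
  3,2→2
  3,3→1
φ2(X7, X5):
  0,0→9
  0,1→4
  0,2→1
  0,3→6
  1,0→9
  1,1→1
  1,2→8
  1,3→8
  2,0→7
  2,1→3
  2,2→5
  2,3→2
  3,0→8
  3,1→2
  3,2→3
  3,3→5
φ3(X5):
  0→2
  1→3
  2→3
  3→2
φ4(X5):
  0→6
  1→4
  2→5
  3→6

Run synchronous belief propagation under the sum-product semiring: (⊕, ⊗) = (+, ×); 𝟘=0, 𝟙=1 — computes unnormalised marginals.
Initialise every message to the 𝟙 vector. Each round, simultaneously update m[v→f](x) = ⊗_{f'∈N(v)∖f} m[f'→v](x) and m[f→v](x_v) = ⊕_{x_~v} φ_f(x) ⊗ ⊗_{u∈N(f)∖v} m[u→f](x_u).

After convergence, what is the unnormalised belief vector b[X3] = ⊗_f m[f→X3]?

b[X3] = [123858, 122034, 184086, 93198]

init: all messages = 𝟙 over 4 values
r1 m[φ0→X7] = [26, 18, 31, 17]
r1 m[φ0→X4] = [15, 31, 20, 26]
r1 m[φ1→X3] = [22, 21, 32, 17]
r1 m[φ1→X4] = [27, 25, 21, 19]
r1 m[φ2→X7] = [20, 26, 17, 18]
r1 m[φ2→X5] = [33, 10, 17, 21]
r1 m[φ3→X5] = [2, 3, 3, 2]
r1 m[φ4→X5] = [6, 4, 5, 6]
r1 m[X7→φ0] = [1, 1, 1, 1]
r1 m[X7→φ2] = [1, 1, 1, 1]
r1 m[X3→φ1] = [1, 1, 1, 1]
r1 m[X4→φ0] = [1, 1, 1, 1]
r1 m[X4→φ1] = [1, 1, 1, 1]
r1 m[X5→φ2] = [1, 1, 1, 1]
r1 m[X5→φ3] = [1, 1, 1, 1]
r1 m[X5→φ4] = [1, 1, 1, 1]
r2 m[φ0→X7] = [26, 18, 31, 17]
r2 m[φ0→X4] = [15, 31, 20, 26]
r2 m[φ1→X3] = [22, 21, 32, 17]
r2 m[φ1→X4] = [27, 25, 21, 19]
r2 m[φ2→X7] = [20, 26, 17, 18]
r2 m[φ2→X5] = [33, 10, 17, 21]
r2 m[φ3→X5] = [2, 3, 3, 2]
r2 m[φ4→X5] = [6, 4, 5, 6]
r2 m[X7→φ0] = [20, 26, 17, 18]
r2 m[X7→φ2] = [26, 18, 31, 17]
r2 m[X3→φ1] = [1, 1, 1, 1]
r2 m[X4→φ0] = [27, 25, 21, 19]
r2 m[X4→φ1] = [15, 31, 20, 26]
r2 m[X5→φ2] = [12, 12, 15, 12]
r2 m[X5→φ3] = [198, 40, 85, 126]
r2 m[X5→φ4] = [66, 30, 51, 42]
r3 m[φ0→X7] = [566, 416, 723, 389]
r3 m[φ0→X4] = [292, 623, 378, 528]
r3 m[φ1→X3] = [500, 486, 736, 372]
r3 m[φ1→X4] = [27, 25, 21, 19]
r3 m[φ2→X7] = [243, 336, 219, 225]
r3 m[φ2→X5] = [749, 249, 376, 447]
r3 m[φ3→X5] = [2, 3, 3, 2]
r3 m[φ4→X5] = [6, 4, 5, 6]
r3 m[X7→φ0] = [20, 26, 17, 18]
r3 m[X7→φ2] = [26, 18, 31, 17]
r3 m[X3→φ1] = [1, 1, 1, 1]
r3 m[X4→φ0] = [27, 25, 21, 19]
r3 m[X4→φ1] = [15, 31, 20, 26]
r3 m[X5→φ2] = [12, 12, 15, 12]
r3 m[X5→φ3] = [198, 40, 85, 126]
r3 m[X5→φ4] = [66, 30, 51, 42]
r4 m[φ0→X7] = [566, 416, 723, 389]
r4 m[φ0→X4] = [292, 623, 378, 528]
r4 m[φ1→X3] = [500, 486, 736, 372]
r4 m[φ1→X4] = [27, 25, 21, 19]
r4 m[φ2→X7] = [243, 336, 219, 225]
r4 m[φ2→X5] = [749, 249, 376, 447]
r4 m[φ3→X5] = [2, 3, 3, 2]
r4 m[φ4→X5] = [6, 4, 5, 6]
r4 m[X7→φ0] = [243, 336, 219, 225]
r4 m[X7→φ2] = [566, 416, 723, 389]
r4 m[X3→φ1] = [1, 1, 1, 1]
r4 m[X4→φ0] = [27, 25, 21, 19]
r4 m[X4→φ1] = [292, 623, 378, 528]
r4 m[X5→φ2] = [12, 12, 15, 12]
r4 m[X5→φ3] = [4494, 996, 1880, 2682]
r4 m[X5→φ4] = [1498, 747, 1128, 894]
r5 m[φ0→X7] = [566, 416, 723, 389]
r5 m[φ0→X4] = [3714, 7899, 4725, 6642]
r5 m[φ1→X3] = [9843, 9651, 14577, 7358]
r5 m[φ1→X4] = [27, 25, 21, 19]
r5 m[φ2→X7] = [243, 336, 219, 225]
r5 m[φ2→X5] = [17011, 5627, 8676, 10115]
r5 m[φ3→X5] = [2, 3, 3, 2]
r5 m[φ4→X5] = [6, 4, 5, 6]
r5 m[X7→φ0] = [243, 336, 219, 225]
r5 m[X7→φ2] = [566, 416, 723, 389]
r5 m[X3→φ1] = [1, 1, 1, 1]
r5 m[X4→φ0] = [27, 25, 21, 19]
r5 m[X4→φ1] = [292, 623, 378, 528]
r5 m[X5→φ2] = [12, 12, 15, 12]
r5 m[X5→φ3] = [4494, 996, 1880, 2682]
r5 m[X5→φ4] = [1498, 747, 1128, 894]
r6 m[φ0→X7] = [566, 416, 723, 389]
r6 m[φ0→X4] = [3714, 7899, 4725, 6642]
r6 m[φ1→X3] = [9843, 9651, 14577, 7358]
r6 m[φ1→X4] = [27, 25, 21, 19]
r6 m[φ2→X7] = [243, 336, 219, 225]
r6 m[φ2→X5] = [17011, 5627, 8676, 10115]
r6 m[φ3→X5] = [2, 3, 3, 2]
r6 m[φ4→X5] = [6, 4, 5, 6]
r6 m[X7→φ0] = [243, 336, 219, 225]
r6 m[X7→φ2] = [566, 416, 723, 389]
r6 m[X3→φ1] = [1, 1, 1, 1]
r6 m[X4→φ0] = [27, 25, 21, 19]
r6 m[X4→φ1] = [3714, 7899, 4725, 6642]
r6 m[X5→φ2] = [12, 12, 15, 12]
r6 m[X5→φ3] = [102066, 22508, 43380, 60690]
r6 m[X5→φ4] = [34022, 16881, 26028, 20230]
r7 m[φ0→X7] = [566, 416, 723, 389]
r7 m[φ0→X4] = [3714, 7899, 4725, 6642]
r7 m[φ1→X3] = [123858, 122034, 184086, 93198]
r7 m[φ1→X4] = [27, 25, 21, 19]
r7 m[φ2→X7] = [243, 336, 219, 225]
r7 m[φ2→X5] = [17011, 5627, 8676, 10115]
r7 m[φ3→X5] = [2, 3, 3, 2]
r7 m[φ4→X5] = [6, 4, 5, 6]
r7 m[X7→φ0] = [243, 336, 219, 225]
r7 m[X7→φ2] = [566, 416, 723, 389]
r7 m[X3→φ1] = [1, 1, 1, 1]
r7 m[X4→φ0] = [27, 25, 21, 19]
r7 m[X4→φ1] = [3714, 7899, 4725, 6642]
r7 m[X5→φ2] = [12, 12, 15, 12]
r7 m[X5→φ3] = [102066, 22508, 43380, 60690]
r7 m[X5→φ4] = [34022, 16881, 26028, 20230]
r8 m[φ0→X7] = [566, 416, 723, 389]
r8 m[φ0→X4] = [3714, 7899, 4725, 6642]
r8 m[φ1→X3] = [123858, 122034, 184086, 93198]
r8 m[φ1→X4] = [27, 25, 21, 19]
r8 m[φ2→X7] = [243, 336, 219, 225]
r8 m[φ2→X5] = [17011, 5627, 8676, 10115]
r8 m[φ3→X5] = [2, 3, 3, 2]
r8 m[φ4→X5] = [6, 4, 5, 6]
r8 m[X7→φ0] = [243, 336, 219, 225]
r8 m[X7→φ2] = [566, 416, 723, 389]
r8 m[X3→φ1] = [1, 1, 1, 1]
r8 m[X4→φ0] = [27, 25, 21, 19]
r8 m[X4→φ1] = [3714, 7899, 4725, 6642]
r8 m[X5→φ2] = [12, 12, 15, 12]
r8 m[X5→φ3] = [102066, 22508, 43380, 60690]
r8 m[X5→φ4] = [34022, 16881, 26028, 20230]
fixed point reached at round 8
b[X3] = ⊗ incoming = [123858, 122034, 184086, 93198]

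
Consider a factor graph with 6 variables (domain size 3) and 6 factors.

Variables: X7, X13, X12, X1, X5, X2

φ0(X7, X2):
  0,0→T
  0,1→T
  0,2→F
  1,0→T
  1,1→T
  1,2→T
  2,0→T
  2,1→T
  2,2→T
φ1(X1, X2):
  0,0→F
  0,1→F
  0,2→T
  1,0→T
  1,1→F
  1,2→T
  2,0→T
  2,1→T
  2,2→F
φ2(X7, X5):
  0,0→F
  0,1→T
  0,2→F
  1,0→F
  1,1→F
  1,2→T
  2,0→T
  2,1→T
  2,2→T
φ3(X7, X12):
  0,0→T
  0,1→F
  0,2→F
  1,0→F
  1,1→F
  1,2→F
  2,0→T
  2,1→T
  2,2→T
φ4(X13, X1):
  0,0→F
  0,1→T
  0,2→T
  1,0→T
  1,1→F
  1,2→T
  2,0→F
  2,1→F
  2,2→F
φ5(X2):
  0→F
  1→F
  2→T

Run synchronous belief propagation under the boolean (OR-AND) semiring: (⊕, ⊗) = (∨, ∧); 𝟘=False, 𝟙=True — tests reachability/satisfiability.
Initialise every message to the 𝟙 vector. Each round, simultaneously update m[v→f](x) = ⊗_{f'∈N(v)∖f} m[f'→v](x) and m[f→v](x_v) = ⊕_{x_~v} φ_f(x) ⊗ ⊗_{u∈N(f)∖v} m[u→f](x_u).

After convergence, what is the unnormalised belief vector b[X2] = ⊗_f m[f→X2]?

init: all messages = 𝟙 over 3 values
r1 m[φ0→X7] = [T, T, T]
r1 m[φ0→X2] = [T, T, T]
r1 m[φ1→X1] = [T, T, T]
r1 m[φ1→X2] = [T, T, T]
r1 m[φ2→X7] = [T, T, T]
r1 m[φ2→X5] = [T, T, T]
r1 m[φ3→X7] = [T, F, T]
r1 m[φ3→X12] = [T, T, T]
r1 m[φ4→X13] = [T, T, F]
r1 m[φ4→X1] = [T, T, T]
r1 m[φ5→X2] = [F, F, T]
r1 m[X7→φ0] = [T, T, T]
r1 m[X7→φ2] = [T, T, T]
r1 m[X7→φ3] = [T, T, T]
r1 m[X13→φ4] = [T, T, T]
r1 m[X12→φ3] = [T, T, T]
r1 m[X1→φ1] = [T, T, T]
r1 m[X1→φ4] = [T, T, T]
r1 m[X5→φ2] = [T, T, T]
r1 m[X2→φ0] = [T, T, T]
r1 m[X2→φ1] = [T, T, T]
r1 m[X2→φ5] = [T, T, T]
r2 m[φ0→X7] = [T, T, T]
r2 m[φ0→X2] = [T, T, T]
r2 m[φ1→X1] = [T, T, T]
r2 m[φ1→X2] = [T, T, T]
r2 m[φ2→X7] = [T, T, T]
r2 m[φ2→X5] = [T, T, T]
r2 m[φ3→X7] = [T, F, T]
r2 m[φ3→X12] = [T, T, T]
r2 m[φ4→X13] = [T, T, F]
r2 m[φ4→X1] = [T, T, T]
r2 m[φ5→X2] = [F, F, T]
r2 m[X7→φ0] = [T, F, T]
r2 m[X7→φ2] = [T, F, T]
r2 m[X7→φ3] = [T, T, T]
r2 m[X13→φ4] = [T, T, T]
r2 m[X12→φ3] = [T, T, T]
r2 m[X1→φ1] = [T, T, T]
r2 m[X1→φ4] = [T, T, T]
r2 m[X5→φ2] = [T, T, T]
r2 m[X2→φ0] = [F, F, T]
r2 m[X2→φ1] = [F, F, T]
r2 m[X2→φ5] = [T, T, T]
r3 m[φ0→X7] = [F, T, T]
r3 m[φ0→X2] = [T, T, T]
r3 m[φ1→X1] = [T, T, F]
r3 m[φ1→X2] = [T, T, T]
r3 m[φ2→X7] = [T, T, T]
r3 m[φ2→X5] = [T, T, T]
r3 m[φ3→X7] = [T, F, T]
r3 m[φ3→X12] = [T, T, T]
r3 m[φ4→X13] = [T, T, F]
r3 m[φ4→X1] = [T, T, T]
r3 m[φ5→X2] = [F, F, T]
r3 m[X7→φ0] = [T, F, T]
r3 m[X7→φ2] = [T, F, T]
r3 m[X7→φ3] = [T, T, T]
r3 m[X13→φ4] = [T, T, T]
r3 m[X12→φ3] = [T, T, T]
r3 m[X1→φ1] = [T, T, T]
r3 m[X1→φ4] = [T, T, T]
r3 m[X5→φ2] = [T, T, T]
r3 m[X2→φ0] = [F, F, T]
r3 m[X2→φ1] = [F, F, T]
r3 m[X2→φ5] = [T, T, T]
r4 m[φ0→X7] = [F, T, T]
r4 m[φ0→X2] = [T, T, T]
r4 m[φ1→X1] = [T, T, F]
r4 m[φ1→X2] = [T, T, T]
r4 m[φ2→X7] = [T, T, T]
r4 m[φ2→X5] = [T, T, T]
r4 m[φ3→X7] = [T, F, T]
r4 m[φ3→X12] = [T, T, T]
r4 m[φ4→X13] = [T, T, F]
r4 m[φ4→X1] = [T, T, T]
r4 m[φ5→X2] = [F, F, T]
r4 m[X7→φ0] = [T, F, T]
r4 m[X7→φ2] = [F, F, T]
r4 m[X7→φ3] = [F, T, T]
r4 m[X13→φ4] = [T, T, T]
r4 m[X12→φ3] = [T, T, T]
r4 m[X1→φ1] = [T, T, T]
r4 m[X1→φ4] = [T, T, F]
r4 m[X5→φ2] = [T, T, T]
r4 m[X2→φ0] = [F, F, T]
r4 m[X2→φ1] = [F, F, T]
r4 m[X2→φ5] = [T, T, T]
r5 m[φ0→X7] = [F, T, T]
r5 m[φ0→X2] = [T, T, T]
r5 m[φ1→X1] = [T, T, F]
r5 m[φ1→X2] = [T, T, T]
r5 m[φ2→X7] = [T, T, T]
r5 m[φ2→X5] = [T, T, T]
r5 m[φ3→X7] = [T, F, T]
r5 m[φ3→X12] = [T, T, T]
r5 m[φ4→X13] = [T, T, F]
r5 m[φ4→X1] = [T, T, T]
r5 m[φ5→X2] = [F, F, T]
r5 m[X7→φ0] = [T, F, T]
r5 m[X7→φ2] = [F, F, T]
r5 m[X7→φ3] = [F, T, T]
r5 m[X13→φ4] = [T, T, T]
r5 m[X12→φ3] = [T, T, T]
r5 m[X1→φ1] = [T, T, T]
r5 m[X1→φ4] = [T, T, F]
r5 m[X5→φ2] = [T, T, T]
r5 m[X2→φ0] = [F, F, T]
r5 m[X2→φ1] = [F, F, T]
r5 m[X2→φ5] = [T, T, T]
fixed point reached at round 5
b[X2] = ⊗ incoming = [F, F, T]

b[X2] = [F, F, T]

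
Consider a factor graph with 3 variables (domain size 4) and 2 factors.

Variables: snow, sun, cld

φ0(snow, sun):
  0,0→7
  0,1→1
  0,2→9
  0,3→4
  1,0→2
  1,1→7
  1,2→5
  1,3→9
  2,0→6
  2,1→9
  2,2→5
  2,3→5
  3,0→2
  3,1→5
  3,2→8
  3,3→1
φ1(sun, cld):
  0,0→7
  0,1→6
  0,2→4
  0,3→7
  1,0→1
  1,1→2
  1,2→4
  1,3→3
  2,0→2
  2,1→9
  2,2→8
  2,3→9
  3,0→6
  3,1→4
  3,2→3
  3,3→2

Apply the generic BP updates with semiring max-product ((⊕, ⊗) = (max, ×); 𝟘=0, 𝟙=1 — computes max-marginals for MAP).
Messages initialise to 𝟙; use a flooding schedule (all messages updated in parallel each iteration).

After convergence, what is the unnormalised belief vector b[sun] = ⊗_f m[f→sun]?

init: all messages = 𝟙 over 4 values
r1 m[φ0→snow] = [9, 9, 9, 8]
r1 m[φ0→sun] = [7, 9, 9, 9]
r1 m[φ1→sun] = [7, 4, 9, 6]
r1 m[φ1→cld] = [7, 9, 8, 9]
r1 m[snow→φ0] = [1, 1, 1, 1]
r1 m[sun→φ0] = [1, 1, 1, 1]
r1 m[sun→φ1] = [1, 1, 1, 1]
r1 m[cld→φ1] = [1, 1, 1, 1]
r2 m[φ0→snow] = [9, 9, 9, 8]
r2 m[φ0→sun] = [7, 9, 9, 9]
r2 m[φ1→sun] = [7, 4, 9, 6]
r2 m[φ1→cld] = [7, 9, 8, 9]
r2 m[snow→φ0] = [1, 1, 1, 1]
r2 m[sun→φ0] = [7, 4, 9, 6]
r2 m[sun→φ1] = [7, 9, 9, 9]
r2 m[cld→φ1] = [1, 1, 1, 1]
r3 m[φ0→snow] = [81, 54, 45, 72]
r3 m[φ0→sun] = [7, 9, 9, 9]
r3 m[φ1→sun] = [7, 4, 9, 6]
r3 m[φ1→cld] = [54, 81, 72, 81]
r3 m[snow→φ0] = [1, 1, 1, 1]
r3 m[sun→φ0] = [7, 4, 9, 6]
r3 m[sun→φ1] = [7, 9, 9, 9]
r3 m[cld→φ1] = [1, 1, 1, 1]
r4 m[φ0→snow] = [81, 54, 45, 72]
r4 m[φ0→sun] = [7, 9, 9, 9]
r4 m[φ1→sun] = [7, 4, 9, 6]
r4 m[φ1→cld] = [54, 81, 72, 81]
r4 m[snow→φ0] = [1, 1, 1, 1]
r4 m[sun→φ0] = [7, 4, 9, 6]
r4 m[sun→φ1] = [7, 9, 9, 9]
r4 m[cld→φ1] = [1, 1, 1, 1]
fixed point reached at round 4
b[sun] = ⊗ incoming = [49, 36, 81, 54]

b[sun] = [49, 36, 81, 54]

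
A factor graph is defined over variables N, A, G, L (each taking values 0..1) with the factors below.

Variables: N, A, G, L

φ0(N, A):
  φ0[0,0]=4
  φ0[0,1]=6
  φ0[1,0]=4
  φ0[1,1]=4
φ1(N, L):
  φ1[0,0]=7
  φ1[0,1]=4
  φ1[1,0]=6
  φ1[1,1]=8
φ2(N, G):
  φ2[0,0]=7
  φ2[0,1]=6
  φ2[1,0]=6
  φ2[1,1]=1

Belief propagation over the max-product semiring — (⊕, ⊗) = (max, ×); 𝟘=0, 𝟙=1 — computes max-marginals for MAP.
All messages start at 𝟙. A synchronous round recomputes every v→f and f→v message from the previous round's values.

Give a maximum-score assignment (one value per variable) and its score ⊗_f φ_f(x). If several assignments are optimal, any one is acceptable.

assignment: (N=0, A=1, G=0, L=0); score = 294

init: all messages = 𝟙 over 2 values
r1 m[φ0→N] = [6, 4]
r1 m[φ0→A] = [4, 6]
r1 m[φ1→N] = [7, 8]
r1 m[φ1→L] = [7, 8]
r1 m[φ2→N] = [7, 6]
r1 m[φ2→G] = [7, 6]
r1 m[N→φ0] = [1, 1]
r1 m[N→φ1] = [1, 1]
r1 m[N→φ2] = [1, 1]
r1 m[A→φ0] = [1, 1]
r1 m[G→φ2] = [1, 1]
r1 m[L→φ1] = [1, 1]
r2 m[φ0→N] = [6, 4]
r2 m[φ0→A] = [4, 6]
r2 m[φ1→N] = [7, 8]
r2 m[φ1→L] = [7, 8]
r2 m[φ2→N] = [7, 6]
r2 m[φ2→G] = [7, 6]
r2 m[N→φ0] = [49, 48]
r2 m[N→φ1] = [42, 24]
r2 m[N→φ2] = [42, 32]
r2 m[A→φ0] = [1, 1]
r2 m[G→φ2] = [1, 1]
r2 m[L→φ1] = [1, 1]
r3 m[φ0→N] = [6, 4]
r3 m[φ0→A] = [196, 294]
r3 m[φ1→N] = [7, 8]
r3 m[φ1→L] = [294, 192]
r3 m[φ2→N] = [7, 6]
r3 m[φ2→G] = [294, 252]
r3 m[N→φ0] = [49, 48]
r3 m[N→φ1] = [42, 24]
r3 m[N→φ2] = [42, 32]
r3 m[A→φ0] = [1, 1]
r3 m[G→φ2] = [1, 1]
r3 m[L→φ1] = [1, 1]
r4 m[φ0→N] = [6, 4]
r4 m[φ0→A] = [196, 294]
r4 m[φ1→N] = [7, 8]
r4 m[φ1→L] = [294, 192]
r4 m[φ2→N] = [7, 6]
r4 m[φ2→G] = [294, 252]
r4 m[N→φ0] = [49, 48]
r4 m[N→φ1] = [42, 24]
r4 m[N→φ2] = [42, 32]
r4 m[A→φ0] = [1, 1]
r4 m[G→φ2] = [1, 1]
r4 m[L→φ1] = [1, 1]
fixed point reached at round 4
traceback from N: (N=0, A=1, G=0, L=0), score=294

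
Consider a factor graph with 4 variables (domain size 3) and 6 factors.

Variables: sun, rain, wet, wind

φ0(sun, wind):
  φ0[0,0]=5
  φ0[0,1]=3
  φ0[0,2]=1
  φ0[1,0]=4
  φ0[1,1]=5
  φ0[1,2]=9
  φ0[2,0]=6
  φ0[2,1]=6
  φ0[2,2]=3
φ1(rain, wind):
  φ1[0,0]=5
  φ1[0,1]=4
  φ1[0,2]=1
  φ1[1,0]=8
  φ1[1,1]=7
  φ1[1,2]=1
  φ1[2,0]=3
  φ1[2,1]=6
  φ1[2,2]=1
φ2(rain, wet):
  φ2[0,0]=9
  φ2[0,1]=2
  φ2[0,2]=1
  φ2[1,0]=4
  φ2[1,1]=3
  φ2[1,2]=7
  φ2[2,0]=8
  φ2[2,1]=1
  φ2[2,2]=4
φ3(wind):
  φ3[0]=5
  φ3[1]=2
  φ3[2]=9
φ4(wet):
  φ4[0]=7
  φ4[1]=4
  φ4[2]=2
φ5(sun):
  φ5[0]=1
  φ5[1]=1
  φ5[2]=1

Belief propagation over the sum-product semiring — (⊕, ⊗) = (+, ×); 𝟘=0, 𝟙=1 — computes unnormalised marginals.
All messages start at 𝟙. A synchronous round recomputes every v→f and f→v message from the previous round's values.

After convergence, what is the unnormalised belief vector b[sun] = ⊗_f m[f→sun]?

b[sun] = [33248, 46595, 48231]

init: all messages = 𝟙 over 3 values
r1 m[φ0→sun] = [9, 18, 15]
r1 m[φ0→wind] = [15, 14, 13]
r1 m[φ1→rain] = [10, 16, 10]
r1 m[φ1→wind] = [16, 17, 3]
r1 m[φ2→rain] = [12, 14, 13]
r1 m[φ2→wet] = [21, 6, 12]
r1 m[φ3→wind] = [5, 2, 9]
r1 m[φ4→wet] = [7, 4, 2]
r1 m[φ5→sun] = [1, 1, 1]
r1 m[sun→φ0] = [1, 1, 1]
r1 m[sun→φ5] = [1, 1, 1]
r1 m[rain→φ1] = [1, 1, 1]
r1 m[rain→φ2] = [1, 1, 1]
r1 m[wet→φ2] = [1, 1, 1]
r1 m[wet→φ4] = [1, 1, 1]
r1 m[wind→φ0] = [1, 1, 1]
r1 m[wind→φ1] = [1, 1, 1]
r1 m[wind→φ3] = [1, 1, 1]
r2 m[φ0→sun] = [9, 18, 15]
r2 m[φ0→wind] = [15, 14, 13]
r2 m[φ1→rain] = [10, 16, 10]
r2 m[φ1→wind] = [16, 17, 3]
r2 m[φ2→rain] = [12, 14, 13]
r2 m[φ2→wet] = [21, 6, 12]
r2 m[φ3→wind] = [5, 2, 9]
r2 m[φ4→wet] = [7, 4, 2]
r2 m[φ5→sun] = [1, 1, 1]
r2 m[sun→φ0] = [1, 1, 1]
r2 m[sun→φ5] = [9, 18, 15]
r2 m[rain→φ1] = [12, 14, 13]
r2 m[rain→φ2] = [10, 16, 10]
r2 m[wet→φ2] = [7, 4, 2]
r2 m[wet→φ4] = [21, 6, 12]
r2 m[wind→φ0] = [80, 34, 27]
r2 m[wind→φ1] = [75, 28, 117]
r2 m[wind→φ3] = [240, 238, 39]
r3 m[φ0→sun] = [529, 733, 765]
r3 m[φ0→wind] = [15, 14, 13]
r3 m[φ1→rain] = [604, 913, 510]
r3 m[φ1→wind] = [211, 224, 39]
r3 m[φ2→rain] = [73, 54, 68]
r3 m[φ2→wet] = [234, 78, 162]
r3 m[φ3→wind] = [5, 2, 9]
r3 m[φ4→wet] = [7, 4, 2]
r3 m[φ5→sun] = [1, 1, 1]
r3 m[sun→φ0] = [1, 1, 1]
r3 m[sun→φ5] = [9, 18, 15]
r3 m[rain→φ1] = [12, 14, 13]
r3 m[rain→φ2] = [10, 16, 10]
r3 m[wet→φ2] = [7, 4, 2]
r3 m[wet→φ4] = [21, 6, 12]
r3 m[wind→φ0] = [80, 34, 27]
r3 m[wind→φ1] = [75, 28, 117]
r3 m[wind→φ3] = [240, 238, 39]
r4 m[φ0→sun] = [529, 733, 765]
r4 m[φ0→wind] = [15, 14, 13]
r4 m[φ1→rain] = [604, 913, 510]
r4 m[φ1→wind] = [211, 224, 39]
r4 m[φ2→rain] = [73, 54, 68]
r4 m[φ2→wet] = [234, 78, 162]
r4 m[φ3→wind] = [5, 2, 9]
r4 m[φ4→wet] = [7, 4, 2]
r4 m[φ5→sun] = [1, 1, 1]
r4 m[sun→φ0] = [1, 1, 1]
r4 m[sun→φ5] = [529, 733, 765]
r4 m[rain→φ1] = [73, 54, 68]
r4 m[rain→φ2] = [604, 913, 510]
r4 m[wet→φ2] = [7, 4, 2]
r4 m[wet→φ4] = [234, 78, 162]
r4 m[wind→φ0] = [1055, 448, 351]
r4 m[wind→φ1] = [75, 28, 117]
r4 m[wind→φ3] = [3165, 3136, 507]
r5 m[φ0→sun] = [6970, 9619, 10071]
r5 m[φ0→wind] = [15, 14, 13]
r5 m[φ1→rain] = [604, 913, 510]
r5 m[φ1→wind] = [1001, 1078, 195]
r5 m[φ2→rain] = [73, 54, 68]
r5 m[φ2→wet] = [13168, 4457, 9035]
r5 m[φ3→wind] = [5, 2, 9]
r5 m[φ4→wet] = [7, 4, 2]
r5 m[φ5→sun] = [1, 1, 1]
r5 m[sun→φ0] = [1, 1, 1]
r5 m[sun→φ5] = [529, 733, 765]
r5 m[rain→φ1] = [73, 54, 68]
r5 m[rain→φ2] = [604, 913, 510]
r5 m[wet→φ2] = [7, 4, 2]
r5 m[wet→φ4] = [234, 78, 162]
r5 m[wind→φ0] = [1055, 448, 351]
r5 m[wind→φ1] = [75, 28, 117]
r5 m[wind→φ3] = [3165, 3136, 507]
r6 m[φ0→sun] = [6970, 9619, 10071]
r6 m[φ0→wind] = [15, 14, 13]
r6 m[φ1→rain] = [604, 913, 510]
r6 m[φ1→wind] = [1001, 1078, 195]
r6 m[φ2→rain] = [73, 54, 68]
r6 m[φ2→wet] = [13168, 4457, 9035]
r6 m[φ3→wind] = [5, 2, 9]
r6 m[φ4→wet] = [7, 4, 2]
r6 m[φ5→sun] = [1, 1, 1]
r6 m[sun→φ0] = [1, 1, 1]
r6 m[sun→φ5] = [6970, 9619, 10071]
r6 m[rain→φ1] = [73, 54, 68]
r6 m[rain→φ2] = [604, 913, 510]
r6 m[wet→φ2] = [7, 4, 2]
r6 m[wet→φ4] = [13168, 4457, 9035]
r6 m[wind→φ0] = [5005, 2156, 1755]
r6 m[wind→φ1] = [75, 28, 117]
r6 m[wind→φ3] = [15015, 15092, 2535]
r7 m[φ0→sun] = [33248, 46595, 48231]
r7 m[φ0→wind] = [15, 14, 13]
r7 m[φ1→rain] = [604, 913, 510]
r7 m[φ1→wind] = [1001, 1078, 195]
r7 m[φ2→rain] = [73, 54, 68]
r7 m[φ2→wet] = [13168, 4457, 9035]
r7 m[φ3→wind] = [5, 2, 9]
r7 m[φ4→wet] = [7, 4, 2]
r7 m[φ5→sun] = [1, 1, 1]
r7 m[sun→φ0] = [1, 1, 1]
r7 m[sun→φ5] = [6970, 9619, 10071]
r7 m[rain→φ1] = [73, 54, 68]
r7 m[rain→φ2] = [604, 913, 510]
r7 m[wet→φ2] = [7, 4, 2]
r7 m[wet→φ4] = [13168, 4457, 9035]
r7 m[wind→φ0] = [5005, 2156, 1755]
r7 m[wind→φ1] = [75, 28, 117]
r7 m[wind→φ3] = [15015, 15092, 2535]
r8 m[φ0→sun] = [33248, 46595, 48231]
r8 m[φ0→wind] = [15, 14, 13]
r8 m[φ1→rain] = [604, 913, 510]
r8 m[φ1→wind] = [1001, 1078, 195]
r8 m[φ2→rain] = [73, 54, 68]
r8 m[φ2→wet] = [13168, 4457, 9035]
r8 m[φ3→wind] = [5, 2, 9]
r8 m[φ4→wet] = [7, 4, 2]
r8 m[φ5→sun] = [1, 1, 1]
r8 m[sun→φ0] = [1, 1, 1]
r8 m[sun→φ5] = [33248, 46595, 48231]
r8 m[rain→φ1] = [73, 54, 68]
r8 m[rain→φ2] = [604, 913, 510]
r8 m[wet→φ2] = [7, 4, 2]
r8 m[wet→φ4] = [13168, 4457, 9035]
r8 m[wind→φ0] = [5005, 2156, 1755]
r8 m[wind→φ1] = [75, 28, 117]
r8 m[wind→φ3] = [15015, 15092, 2535]
r9 m[φ0→sun] = [33248, 46595, 48231]
r9 m[φ0→wind] = [15, 14, 13]
r9 m[φ1→rain] = [604, 913, 510]
r9 m[φ1→wind] = [1001, 1078, 195]
r9 m[φ2→rain] = [73, 54, 68]
r9 m[φ2→wet] = [13168, 4457, 9035]
r9 m[φ3→wind] = [5, 2, 9]
r9 m[φ4→wet] = [7, 4, 2]
r9 m[φ5→sun] = [1, 1, 1]
r9 m[sun→φ0] = [1, 1, 1]
r9 m[sun→φ5] = [33248, 46595, 48231]
r9 m[rain→φ1] = [73, 54, 68]
r9 m[rain→φ2] = [604, 913, 510]
r9 m[wet→φ2] = [7, 4, 2]
r9 m[wet→φ4] = [13168, 4457, 9035]
r9 m[wind→φ0] = [5005, 2156, 1755]
r9 m[wind→φ1] = [75, 28, 117]
r9 m[wind→φ3] = [15015, 15092, 2535]
fixed point reached at round 9
b[sun] = ⊗ incoming = [33248, 46595, 48231]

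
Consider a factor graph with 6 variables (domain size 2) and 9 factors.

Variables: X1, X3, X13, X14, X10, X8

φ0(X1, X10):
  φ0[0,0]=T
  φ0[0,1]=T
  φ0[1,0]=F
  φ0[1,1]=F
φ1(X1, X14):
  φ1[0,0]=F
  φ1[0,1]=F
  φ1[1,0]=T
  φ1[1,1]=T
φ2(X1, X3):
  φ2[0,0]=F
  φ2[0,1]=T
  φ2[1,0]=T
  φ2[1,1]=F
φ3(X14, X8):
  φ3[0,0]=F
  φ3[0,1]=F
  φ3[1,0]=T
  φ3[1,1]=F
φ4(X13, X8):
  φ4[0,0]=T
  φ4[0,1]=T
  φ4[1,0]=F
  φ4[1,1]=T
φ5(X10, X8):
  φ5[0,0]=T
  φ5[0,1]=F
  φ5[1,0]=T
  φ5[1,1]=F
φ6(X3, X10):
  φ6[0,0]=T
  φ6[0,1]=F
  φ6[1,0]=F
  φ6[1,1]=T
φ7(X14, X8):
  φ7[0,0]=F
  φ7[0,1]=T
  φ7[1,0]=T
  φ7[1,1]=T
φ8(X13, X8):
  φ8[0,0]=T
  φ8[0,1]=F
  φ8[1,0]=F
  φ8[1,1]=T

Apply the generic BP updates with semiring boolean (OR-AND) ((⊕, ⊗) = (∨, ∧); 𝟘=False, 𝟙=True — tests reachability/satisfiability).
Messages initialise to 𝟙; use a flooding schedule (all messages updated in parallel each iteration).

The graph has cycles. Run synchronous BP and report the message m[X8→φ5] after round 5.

init: all messages = 𝟙 over 2 values
r1 m[φ0→X1] = [T, F]
r1 m[φ0→X10] = [T, T]
r1 m[φ1→X1] = [F, T]
r1 m[φ1→X14] = [T, T]
r1 m[φ2→X1] = [T, T]
r1 m[φ2→X3] = [T, T]
r1 m[φ3→X14] = [F, T]
r1 m[φ3→X8] = [T, F]
r1 m[φ4→X13] = [T, T]
r1 m[φ4→X8] = [T, T]
r1 m[φ5→X10] = [T, T]
r1 m[φ5→X8] = [T, F]
r1 m[φ6→X3] = [T, T]
r1 m[φ6→X10] = [T, T]
r1 m[φ7→X14] = [T, T]
r1 m[φ7→X8] = [T, T]
r1 m[φ8→X13] = [T, T]
r1 m[φ8→X8] = [T, T]
r1 m[X1→φ0] = [T, T]
r1 m[X1→φ1] = [T, T]
r1 m[X1→φ2] = [T, T]
r1 m[X3→φ2] = [T, T]
r1 m[X3→φ6] = [T, T]
r1 m[X13→φ4] = [T, T]
r1 m[X13→φ8] = [T, T]
r1 m[X14→φ1] = [T, T]
r1 m[X14→φ3] = [T, T]
r1 m[X14→φ7] = [T, T]
r1 m[X10→φ0] = [T, T]
r1 m[X10→φ5] = [T, T]
r1 m[X10→φ6] = [T, T]
r1 m[X8→φ3] = [T, T]
r1 m[X8→φ4] = [T, T]
r1 m[X8→φ5] = [T, T]
r1 m[X8→φ7] = [T, T]
r1 m[X8→φ8] = [T, T]
r2 m[φ0→X1] = [T, F]
r2 m[φ0→X10] = [T, T]
r2 m[φ1→X1] = [F, T]
r2 m[φ1→X14] = [T, T]
r2 m[φ2→X1] = [T, T]
r2 m[φ2→X3] = [T, T]
r2 m[φ3→X14] = [F, T]
r2 m[φ3→X8] = [T, F]
r2 m[φ4→X13] = [T, T]
r2 m[φ4→X8] = [T, T]
r2 m[φ5→X10] = [T, T]
r2 m[φ5→X8] = [T, F]
r2 m[φ6→X3] = [T, T]
r2 m[φ6→X10] = [T, T]
r2 m[φ7→X14] = [T, T]
r2 m[φ7→X8] = [T, T]
r2 m[φ8→X13] = [T, T]
r2 m[φ8→X8] = [T, T]
r2 m[X1→φ0] = [F, T]
r2 m[X1→φ1] = [T, F]
r2 m[X1→φ2] = [F, F]
r2 m[X3→φ2] = [T, T]
r2 m[X3→φ6] = [T, T]
r2 m[X13→φ4] = [T, T]
r2 m[X13→φ8] = [T, T]
r2 m[X14→φ1] = [F, T]
r2 m[X14→φ3] = [T, T]
r2 m[X14→φ7] = [F, T]
r2 m[X10→φ0] = [T, T]
r2 m[X10→φ5] = [T, T]
r2 m[X10→φ6] = [T, T]
r2 m[X8→φ3] = [T, F]
r2 m[X8→φ4] = [T, F]
r2 m[X8→φ5] = [T, F]
r2 m[X8→φ7] = [T, F]
r2 m[X8→φ8] = [T, F]
r3 m[φ0→X1] = [T, F]
r3 m[φ0→X10] = [F, F]
r3 m[φ1→X1] = [F, T]
r3 m[φ1→X14] = [F, F]
r3 m[φ2→X1] = [T, T]
r3 m[φ2→X3] = [F, F]
r3 m[φ3→X14] = [F, T]
r3 m[φ3→X8] = [T, F]
r3 m[φ4→X13] = [T, F]
r3 m[φ4→X8] = [T, T]
r3 m[φ5→X10] = [T, T]
r3 m[φ5→X8] = [T, F]
r3 m[φ6→X3] = [T, T]
r3 m[φ6→X10] = [T, T]
r3 m[φ7→X14] = [F, T]
r3 m[φ7→X8] = [T, T]
r3 m[φ8→X13] = [T, F]
r3 m[φ8→X8] = [T, T]
r3 m[X1→φ0] = [F, T]
r3 m[X1→φ1] = [T, F]
r3 m[X1→φ2] = [F, F]
r3 m[X3→φ2] = [T, T]
r3 m[X3→φ6] = [T, T]
r3 m[X13→φ4] = [T, T]
r3 m[X13→φ8] = [T, T]
r3 m[X14→φ1] = [F, T]
r3 m[X14→φ3] = [T, T]
r3 m[X14→φ7] = [F, T]
r3 m[X10→φ0] = [T, T]
r3 m[X10→φ5] = [T, T]
r3 m[X10→φ6] = [T, T]
r3 m[X8→φ3] = [T, F]
r3 m[X8→φ4] = [T, F]
r3 m[X8→φ5] = [T, F]
r3 m[X8→φ7] = [T, F]
r3 m[X8→φ8] = [T, F]
r4 m[φ0→X1] = [T, F]
r4 m[φ0→X10] = [F, F]
r4 m[φ1→X1] = [F, T]
r4 m[φ1→X14] = [F, F]
r4 m[φ2→X1] = [T, T]
r4 m[φ2→X3] = [F, F]
r4 m[φ3→X14] = [F, T]
r4 m[φ3→X8] = [T, F]
r4 m[φ4→X13] = [T, F]
r4 m[φ4→X8] = [T, T]
r4 m[φ5→X10] = [T, T]
r4 m[φ5→X8] = [T, F]
r4 m[φ6→X3] = [T, T]
r4 m[φ6→X10] = [T, T]
r4 m[φ7→X14] = [F, T]
r4 m[φ7→X8] = [T, T]
r4 m[φ8→X13] = [T, F]
r4 m[φ8→X8] = [T, T]
r4 m[X1→φ0] = [F, T]
r4 m[X1→φ1] = [T, F]
r4 m[X1→φ2] = [F, F]
r4 m[X3→φ2] = [T, T]
r4 m[X3→φ6] = [F, F]
r4 m[X13→φ4] = [T, F]
r4 m[X13→φ8] = [T, F]
r4 m[X14→φ1] = [F, T]
r4 m[X14→φ3] = [F, F]
r4 m[X14→φ7] = [F, F]
r4 m[X10→φ0] = [T, T]
r4 m[X10→φ5] = [F, F]
r4 m[X10→φ6] = [F, F]
r4 m[X8→φ3] = [T, F]
r4 m[X8→φ4] = [T, F]
r4 m[X8→φ5] = [T, F]
r4 m[X8→φ7] = [T, F]
r4 m[X8→φ8] = [T, F]
r5 m[φ0→X1] = [T, F]
r5 m[φ0→X10] = [F, F]
r5 m[φ1→X1] = [F, T]
r5 m[φ1→X14] = [F, F]
r5 m[φ2→X1] = [T, T]
r5 m[φ2→X3] = [F, F]
r5 m[φ3→X14] = [F, T]
r5 m[φ3→X8] = [F, F]
r5 m[φ4→X13] = [T, F]
r5 m[φ4→X8] = [T, T]
r5 m[φ5→X10] = [T, T]
r5 m[φ5→X8] = [F, F]
r5 m[φ6→X3] = [F, F]
r5 m[φ6→X10] = [F, F]
r5 m[φ7→X14] = [F, T]
r5 m[φ7→X8] = [F, F]
r5 m[φ8→X13] = [T, F]
r5 m[φ8→X8] = [T, F]
r5 m[X1→φ0] = [F, T]
r5 m[X1→φ1] = [T, F]
r5 m[X1→φ2] = [F, F]
r5 m[X3→φ2] = [T, T]
r5 m[X3→φ6] = [F, F]
r5 m[X13→φ4] = [T, F]
r5 m[X13→φ8] = [T, F]
r5 m[X14→φ1] = [F, T]
r5 m[X14→φ3] = [F, F]
r5 m[X14→φ7] = [F, F]
r5 m[X10→φ0] = [T, T]
r5 m[X10→φ5] = [F, F]
r5 m[X10→φ6] = [F, F]
r5 m[X8→φ3] = [T, F]
r5 m[X8→φ4] = [T, F]
r5 m[X8→φ5] = [T, F]
r5 m[X8→φ7] = [T, F]
r5 m[X8→φ8] = [T, F]

message @ round 5 = [T, F]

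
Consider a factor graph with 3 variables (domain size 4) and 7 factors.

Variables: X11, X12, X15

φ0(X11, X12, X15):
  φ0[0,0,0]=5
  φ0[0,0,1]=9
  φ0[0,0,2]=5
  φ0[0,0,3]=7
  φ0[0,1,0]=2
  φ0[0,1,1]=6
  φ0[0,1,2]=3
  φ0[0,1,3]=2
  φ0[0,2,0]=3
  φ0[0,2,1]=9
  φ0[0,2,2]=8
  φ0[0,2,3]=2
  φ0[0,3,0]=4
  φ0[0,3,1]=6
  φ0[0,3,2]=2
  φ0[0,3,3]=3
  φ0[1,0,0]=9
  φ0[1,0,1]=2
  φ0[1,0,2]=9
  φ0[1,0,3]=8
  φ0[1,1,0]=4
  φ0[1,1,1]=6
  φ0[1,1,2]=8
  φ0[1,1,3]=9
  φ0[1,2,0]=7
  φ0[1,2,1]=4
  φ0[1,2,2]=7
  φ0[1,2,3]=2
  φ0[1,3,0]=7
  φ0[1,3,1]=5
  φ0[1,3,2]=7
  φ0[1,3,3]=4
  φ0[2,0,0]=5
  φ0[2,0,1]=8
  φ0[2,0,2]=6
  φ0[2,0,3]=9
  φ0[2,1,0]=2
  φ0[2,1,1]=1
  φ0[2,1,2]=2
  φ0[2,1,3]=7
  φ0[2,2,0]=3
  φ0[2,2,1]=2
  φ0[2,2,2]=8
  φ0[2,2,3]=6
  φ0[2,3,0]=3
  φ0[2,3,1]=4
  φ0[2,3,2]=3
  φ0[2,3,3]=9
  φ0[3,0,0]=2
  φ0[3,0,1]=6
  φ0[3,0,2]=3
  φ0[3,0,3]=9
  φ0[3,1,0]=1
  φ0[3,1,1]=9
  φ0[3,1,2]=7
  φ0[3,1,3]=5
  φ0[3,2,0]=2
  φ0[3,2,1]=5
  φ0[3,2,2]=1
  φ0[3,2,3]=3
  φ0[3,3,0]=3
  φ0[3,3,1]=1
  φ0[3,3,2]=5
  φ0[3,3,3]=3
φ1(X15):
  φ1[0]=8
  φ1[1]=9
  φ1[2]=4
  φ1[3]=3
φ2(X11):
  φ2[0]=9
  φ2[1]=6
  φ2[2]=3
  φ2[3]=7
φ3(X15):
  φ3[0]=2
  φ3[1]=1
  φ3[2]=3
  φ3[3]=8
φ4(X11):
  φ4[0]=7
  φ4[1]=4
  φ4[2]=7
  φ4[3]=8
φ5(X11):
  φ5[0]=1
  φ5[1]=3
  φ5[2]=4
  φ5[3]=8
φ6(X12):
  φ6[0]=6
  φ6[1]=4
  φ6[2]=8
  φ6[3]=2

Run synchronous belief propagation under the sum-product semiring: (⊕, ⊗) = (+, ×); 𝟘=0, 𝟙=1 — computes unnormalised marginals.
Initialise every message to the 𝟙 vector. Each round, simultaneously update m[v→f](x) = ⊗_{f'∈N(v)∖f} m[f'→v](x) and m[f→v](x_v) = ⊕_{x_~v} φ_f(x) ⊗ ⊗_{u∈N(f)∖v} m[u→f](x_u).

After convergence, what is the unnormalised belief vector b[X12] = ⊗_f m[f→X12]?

b[X12] = [1476930, 784360, 1081528, 301284]

init: all messages = 𝟙 over 4 values
r1 m[φ0→X11] = [76, 98, 78, 65]
r1 m[φ0→X12] = [102, 74, 72, 69]
r1 m[φ0→X15] = [62, 83, 84, 88]
r1 m[φ1→X15] = [8, 9, 4, 3]
r1 m[φ2→X11] = [9, 6, 3, 7]
r1 m[φ3→X15] = [2, 1, 3, 8]
r1 m[φ4→X11] = [7, 4, 7, 8]
r1 m[φ5→X11] = [1, 3, 4, 8]
r1 m[φ6→X12] = [6, 4, 8, 2]
r1 m[X11→φ0] = [1, 1, 1, 1]
r1 m[X11→φ2] = [1, 1, 1, 1]
r1 m[X11→φ4] = [1, 1, 1, 1]
r1 m[X11→φ5] = [1, 1, 1, 1]
r1 m[X12→φ0] = [1, 1, 1, 1]
r1 m[X12→φ6] = [1, 1, 1, 1]
r1 m[X15→φ0] = [1, 1, 1, 1]
r1 m[X15→φ1] = [1, 1, 1, 1]
r1 m[X15→φ3] = [1, 1, 1, 1]
r2 m[φ0→X11] = [76, 98, 78, 65]
r2 m[φ0→X12] = [102, 74, 72, 69]
r2 m[φ0→X15] = [62, 83, 84, 88]
r2 m[φ1→X15] = [8, 9, 4, 3]
r2 m[φ2→X11] = [9, 6, 3, 7]
r2 m[φ3→X15] = [2, 1, 3, 8]
r2 m[φ4→X11] = [7, 4, 7, 8]
r2 m[φ5→X11] = [1, 3, 4, 8]
r2 m[φ6→X12] = [6, 4, 8, 2]
r2 m[X11→φ0] = [63, 72, 84, 448]
r2 m[X11→φ2] = [532, 1176, 2184, 4160]
r2 m[X11→φ4] = [684, 1764, 936, 3640]
r2 m[X11→φ5] = [4788, 2352, 1638, 3640]
r2 m[X12→φ0] = [6, 4, 8, 2]
r2 m[X12→φ6] = [102, 74, 72, 69]
r2 m[X15→φ0] = [16, 9, 12, 24]
r2 m[X15→φ1] = [124, 83, 252, 704]
r2 m[X15→φ3] = [496, 747, 336, 264]
r3 m[φ0→X11] = [5626, 7406, 6692, 4898]
r3 m[φ0→X12] = [246155, 196090, 135191, 150642]
r3 m[φ0→X15] = [37226, 73278, 56410, 71336]
r3 m[φ1→X15] = [8, 9, 4, 3]
r3 m[φ2→X11] = [9, 6, 3, 7]
r3 m[φ3→X15] = [2, 1, 3, 8]
r3 m[φ4→X11] = [7, 4, 7, 8]
r3 m[φ5→X11] = [1, 3, 4, 8]
r3 m[φ6→X12] = [6, 4, 8, 2]
r3 m[X11→φ0] = [63, 72, 84, 448]
r3 m[X11→φ2] = [532, 1176, 2184, 4160]
r3 m[X11→φ4] = [684, 1764, 936, 3640]
r3 m[X11→φ5] = [4788, 2352, 1638, 3640]
r3 m[X12→φ0] = [6, 4, 8, 2]
r3 m[X12→φ6] = [102, 74, 72, 69]
r3 m[X15→φ0] = [16, 9, 12, 24]
r3 m[X15→φ1] = [124, 83, 252, 704]
r3 m[X15→φ3] = [496, 747, 336, 264]
r4 m[φ0→X11] = [5626, 7406, 6692, 4898]
r4 m[φ0→X12] = [246155, 196090, 135191, 150642]
r4 m[φ0→X15] = [37226, 73278, 56410, 71336]
r4 m[φ1→X15] = [8, 9, 4, 3]
r4 m[φ2→X11] = [9, 6, 3, 7]
r4 m[φ3→X15] = [2, 1, 3, 8]
r4 m[φ4→X11] = [7, 4, 7, 8]
r4 m[φ5→X11] = [1, 3, 4, 8]
r4 m[φ6→X12] = [6, 4, 8, 2]
r4 m[X11→φ0] = [63, 72, 84, 448]
r4 m[X11→φ2] = [39382, 88872, 187376, 313472]
r4 m[X11→φ4] = [50634, 133308, 80304, 274288]
r4 m[X11→φ5] = [354438, 177744, 140532, 274288]
r4 m[X12→φ0] = [6, 4, 8, 2]
r4 m[X12→φ6] = [246155, 196090, 135191, 150642]
r4 m[X15→φ0] = [16, 9, 12, 24]
r4 m[X15→φ1] = [74452, 73278, 169230, 570688]
r4 m[X15→φ3] = [297808, 659502, 225640, 214008]
r5 m[φ0→X11] = [5626, 7406, 6692, 4898]
r5 m[φ0→X12] = [246155, 196090, 135191, 150642]
r5 m[φ0→X15] = [37226, 73278, 56410, 71336]
r5 m[φ1→X15] = [8, 9, 4, 3]
r5 m[φ2→X11] = [9, 6, 3, 7]
r5 m[φ3→X15] = [2, 1, 3, 8]
r5 m[φ4→X11] = [7, 4, 7, 8]
r5 m[φ5→X11] = [1, 3, 4, 8]
r5 m[φ6→X12] = [6, 4, 8, 2]
r5 m[X11→φ0] = [63, 72, 84, 448]
r5 m[X11→φ2] = [39382, 88872, 187376, 313472]
r5 m[X11→φ4] = [50634, 133308, 80304, 274288]
r5 m[X11→φ5] = [354438, 177744, 140532, 274288]
r5 m[X12→φ0] = [6, 4, 8, 2]
r5 m[X12→φ6] = [246155, 196090, 135191, 150642]
r5 m[X15→φ0] = [16, 9, 12, 24]
r5 m[X15→φ1] = [74452, 73278, 169230, 570688]
r5 m[X15→φ3] = [297808, 659502, 225640, 214008]
fixed point reached at round 5
b[X12] = ⊗ incoming = [1476930, 784360, 1081528, 301284]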